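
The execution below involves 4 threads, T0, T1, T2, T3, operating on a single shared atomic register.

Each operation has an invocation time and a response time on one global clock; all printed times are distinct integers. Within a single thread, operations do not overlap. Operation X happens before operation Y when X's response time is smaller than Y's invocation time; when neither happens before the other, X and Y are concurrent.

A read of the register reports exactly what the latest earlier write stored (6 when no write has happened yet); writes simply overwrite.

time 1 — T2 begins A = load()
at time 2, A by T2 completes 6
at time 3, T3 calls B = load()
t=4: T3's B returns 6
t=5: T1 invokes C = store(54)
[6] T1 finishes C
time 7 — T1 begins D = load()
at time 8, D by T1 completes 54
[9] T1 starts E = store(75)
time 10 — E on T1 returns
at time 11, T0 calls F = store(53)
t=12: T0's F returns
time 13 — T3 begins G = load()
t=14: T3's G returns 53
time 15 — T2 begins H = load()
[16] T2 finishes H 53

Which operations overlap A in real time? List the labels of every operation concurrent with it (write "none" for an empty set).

none

A spans [1,2]; an op avoiding the whole window 1..2 is ordered, any other is concurrent
B [3,4]: after
C [5,6]: after
D [7,8]: after
E [9,10]: after
F [11,12]: after
G [13,14]: after
H [15,16]: after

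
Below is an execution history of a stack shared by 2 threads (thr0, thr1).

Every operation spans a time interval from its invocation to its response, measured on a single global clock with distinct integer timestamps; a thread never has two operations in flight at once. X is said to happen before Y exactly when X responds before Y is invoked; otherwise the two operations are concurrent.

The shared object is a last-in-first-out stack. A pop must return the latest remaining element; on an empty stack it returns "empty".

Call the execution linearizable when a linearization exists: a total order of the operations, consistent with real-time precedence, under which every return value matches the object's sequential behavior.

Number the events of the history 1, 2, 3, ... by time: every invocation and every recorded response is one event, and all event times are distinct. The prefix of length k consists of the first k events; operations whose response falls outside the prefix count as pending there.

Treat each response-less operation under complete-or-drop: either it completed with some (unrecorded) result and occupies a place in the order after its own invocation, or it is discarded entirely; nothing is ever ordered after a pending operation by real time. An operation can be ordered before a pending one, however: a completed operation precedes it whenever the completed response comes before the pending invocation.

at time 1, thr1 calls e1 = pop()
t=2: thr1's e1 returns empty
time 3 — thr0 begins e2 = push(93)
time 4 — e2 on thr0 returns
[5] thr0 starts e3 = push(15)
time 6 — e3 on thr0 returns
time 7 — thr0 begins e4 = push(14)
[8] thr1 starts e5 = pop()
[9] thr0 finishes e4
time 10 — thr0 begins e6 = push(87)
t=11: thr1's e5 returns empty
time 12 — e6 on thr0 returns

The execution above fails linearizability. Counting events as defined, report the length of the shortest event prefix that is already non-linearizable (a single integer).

a valid linearization of events 1..10 exists, for instance e1, e2, e3, e4:
step 1: e1 pop() → empty — stack <>
step 2: e2 push(93) — stack <93>
step 3: e3 push(15) — stack <93,15>
step 4: e4 push(14) — stack <93,15,14>
at event 11 (e5's time-11 response) nothing linearizes any more
every completion of the 1 pending operation (e6) was checked; none linearizes
e.g. e1, e2, e3, e4, e5 (pending dropped): illegal at step 5, since e5 pop() → empty cannot apply there
e.g. e1, e2, e3, e5, e4 (pending dropped): illegal at step 4, since e5 pop() → empty cannot apply there

11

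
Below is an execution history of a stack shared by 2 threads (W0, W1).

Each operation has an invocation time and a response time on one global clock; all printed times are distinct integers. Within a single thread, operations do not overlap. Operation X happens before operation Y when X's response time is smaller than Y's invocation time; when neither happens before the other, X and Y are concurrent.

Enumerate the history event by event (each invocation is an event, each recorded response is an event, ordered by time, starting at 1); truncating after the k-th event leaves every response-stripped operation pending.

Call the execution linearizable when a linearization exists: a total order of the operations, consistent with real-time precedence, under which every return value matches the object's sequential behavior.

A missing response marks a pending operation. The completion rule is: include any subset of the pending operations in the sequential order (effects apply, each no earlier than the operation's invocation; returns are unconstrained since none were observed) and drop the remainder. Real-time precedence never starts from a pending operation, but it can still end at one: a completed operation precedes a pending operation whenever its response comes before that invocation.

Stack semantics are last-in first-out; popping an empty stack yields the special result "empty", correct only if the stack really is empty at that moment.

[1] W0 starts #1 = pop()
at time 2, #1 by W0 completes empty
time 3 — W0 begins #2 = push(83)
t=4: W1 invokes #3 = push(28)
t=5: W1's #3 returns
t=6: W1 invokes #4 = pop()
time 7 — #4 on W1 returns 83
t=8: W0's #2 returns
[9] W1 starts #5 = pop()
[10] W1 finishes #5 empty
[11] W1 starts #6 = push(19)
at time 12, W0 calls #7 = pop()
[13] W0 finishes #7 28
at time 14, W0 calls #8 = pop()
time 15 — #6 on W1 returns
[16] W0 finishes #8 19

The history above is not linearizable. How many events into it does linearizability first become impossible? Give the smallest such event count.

10

events 1..9 are linearizable; a witness order is #1, #3, #2, #4:
step 1: #1 pop() → empty — stack <>
step 2: #3 push(28) — stack <28>
step 3: #2 push(83) — stack <28,83>
step 4: #4 pop() → 83 — stack <28>
once event 10 joins (#5's response, time 10), exhaustive search finds no witness
take #1, #2, #3, #4, #5: step 4 already fails, because #4 pop() → 83 cannot occur there
take #1, #3, #2, #4, #5: step 5 already fails, because #5 pop() → empty cannot occur there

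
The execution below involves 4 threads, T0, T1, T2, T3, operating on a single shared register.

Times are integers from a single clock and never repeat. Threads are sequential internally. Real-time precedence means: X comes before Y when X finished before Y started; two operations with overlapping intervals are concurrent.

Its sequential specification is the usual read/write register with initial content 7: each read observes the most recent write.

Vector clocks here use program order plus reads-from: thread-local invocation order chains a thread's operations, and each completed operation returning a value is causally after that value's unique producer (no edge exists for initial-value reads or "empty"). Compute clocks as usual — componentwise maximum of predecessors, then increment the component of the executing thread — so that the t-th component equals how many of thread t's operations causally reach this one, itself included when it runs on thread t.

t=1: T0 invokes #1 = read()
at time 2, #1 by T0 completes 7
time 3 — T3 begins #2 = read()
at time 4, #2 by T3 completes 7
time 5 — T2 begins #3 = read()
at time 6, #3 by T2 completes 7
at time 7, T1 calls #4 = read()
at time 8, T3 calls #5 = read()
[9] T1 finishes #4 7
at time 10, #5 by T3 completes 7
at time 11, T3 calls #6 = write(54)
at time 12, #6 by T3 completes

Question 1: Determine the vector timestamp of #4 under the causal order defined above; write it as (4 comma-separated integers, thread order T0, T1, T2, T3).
root op #2, invoked 3: fresh clock plus T3's own tick → (0, 0, 0, 1)
root op #3, invoked 5: fresh clock plus T2's own tick → (0, 0, 1, 0)
root op #4, invoked 7: fresh clock plus T1's own tick → (0, 1, 0, 0)
root op #1, invoked 1: fresh clock plus T0's own tick → (1, 0, 0, 0)
#5 (invocation 8): componentwise max over VC(#2)=(0, 0, 0, 1), +1 at T3, giving (0, 0, 0, 2)
#6 (invocation 11): componentwise max over VC(#5)=(0, 0, 0, 2), +1 at T3, giving (0, 0, 0, 3)
target: VC(#4) = (0, 1, 0, 0)

(0, 1, 0, 0)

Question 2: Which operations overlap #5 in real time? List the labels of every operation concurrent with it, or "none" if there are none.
#5 spans [8,10]; an op avoiding the whole window 8..10 is ordered, any other is concurrent
#1 [1,2]: before
#2 [3,4]: before
#3 [5,6]: before
#4 [7,9]: concurrent
#6 [11,12]: after

#4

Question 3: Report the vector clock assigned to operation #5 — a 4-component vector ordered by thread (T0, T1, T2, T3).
VC(#2, invoked at 3): no causal predecessors; +1 on T3 → (0, 0, 0, 1)
VC(#3, invoked at 5): no causal predecessors; +1 on T2 → (0, 0, 1, 0)
VC(#4, invoked at 7): no causal predecessors; +1 on T1 → (0, 1, 0, 0)
VC(#1, invoked at 1): no causal predecessors; +1 on T0 → (1, 0, 0, 0)
VC(#5, invoked at 8): max of VC(#2)=(0, 0, 0, 1), then +1 on thread T3 → (0, 0, 0, 2)
VC(#6, invoked at 11): max of VC(#5)=(0, 0, 0, 2), then +1 on thread T3 → (0, 0, 0, 3)
target: VC(#5) = (0, 0, 0, 2)

(0, 0, 0, 2)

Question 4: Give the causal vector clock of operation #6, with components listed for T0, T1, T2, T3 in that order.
no predecessors for #2 (invoked 3): T3 increments from zero → (0, 0, 0, 1)
no predecessors for #3 (invoked 5): T2 increments from zero → (0, 0, 1, 0)
no predecessors for #4 (invoked 7): T1 increments from zero → (0, 1, 0, 0)
no predecessors for #1 (invoked 1): T0 increments from zero → (1, 0, 0, 0)
from VC(#2)=(0, 0, 0, 1), #5 (invoked 8) maxes components and bumps T3 → (0, 0, 0, 2)
from VC(#5)=(0, 0, 0, 2), #6 (invoked 11) maxes components and bumps T3 → (0, 0, 0, 3)
target: VC(#6) = (0, 0, 0, 3)

(0, 0, 0, 3)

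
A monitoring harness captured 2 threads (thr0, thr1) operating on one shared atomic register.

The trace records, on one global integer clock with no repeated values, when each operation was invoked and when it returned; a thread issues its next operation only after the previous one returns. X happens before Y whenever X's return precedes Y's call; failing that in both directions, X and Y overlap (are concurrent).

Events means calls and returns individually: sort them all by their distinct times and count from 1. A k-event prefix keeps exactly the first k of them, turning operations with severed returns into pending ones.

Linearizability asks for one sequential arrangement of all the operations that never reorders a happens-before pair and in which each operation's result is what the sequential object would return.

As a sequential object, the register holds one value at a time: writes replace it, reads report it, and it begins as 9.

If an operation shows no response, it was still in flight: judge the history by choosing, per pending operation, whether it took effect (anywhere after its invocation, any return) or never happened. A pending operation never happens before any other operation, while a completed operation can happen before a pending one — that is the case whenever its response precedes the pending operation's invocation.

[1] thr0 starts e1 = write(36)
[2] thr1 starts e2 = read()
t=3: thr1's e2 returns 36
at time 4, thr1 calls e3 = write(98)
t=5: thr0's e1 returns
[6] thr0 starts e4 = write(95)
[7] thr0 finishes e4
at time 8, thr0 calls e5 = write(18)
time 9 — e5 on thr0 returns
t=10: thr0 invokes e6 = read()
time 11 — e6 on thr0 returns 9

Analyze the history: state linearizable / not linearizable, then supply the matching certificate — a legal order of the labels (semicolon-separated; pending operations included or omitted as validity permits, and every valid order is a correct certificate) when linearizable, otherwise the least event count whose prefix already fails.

not linearizable — minimal violating prefix: 11 events

the violation lands at event 11, e6's response at time 11: events 1..10 linearize, events 1..11 do not
every one of the 2 real-time-consistent orders over 5 completed atomic register ops fails the sequential spec
include/drop combinations of the 1 pending operation (e3) were all tried; none helps
take e1, e2, e4, e5, e6 (pending dropped): step 5 already fails, because e6 read() → 9 cannot occur there
take e2, e1, e4, e5, e6 (pending dropped): step 1 already fails, because e2 read() → 36 cannot occur there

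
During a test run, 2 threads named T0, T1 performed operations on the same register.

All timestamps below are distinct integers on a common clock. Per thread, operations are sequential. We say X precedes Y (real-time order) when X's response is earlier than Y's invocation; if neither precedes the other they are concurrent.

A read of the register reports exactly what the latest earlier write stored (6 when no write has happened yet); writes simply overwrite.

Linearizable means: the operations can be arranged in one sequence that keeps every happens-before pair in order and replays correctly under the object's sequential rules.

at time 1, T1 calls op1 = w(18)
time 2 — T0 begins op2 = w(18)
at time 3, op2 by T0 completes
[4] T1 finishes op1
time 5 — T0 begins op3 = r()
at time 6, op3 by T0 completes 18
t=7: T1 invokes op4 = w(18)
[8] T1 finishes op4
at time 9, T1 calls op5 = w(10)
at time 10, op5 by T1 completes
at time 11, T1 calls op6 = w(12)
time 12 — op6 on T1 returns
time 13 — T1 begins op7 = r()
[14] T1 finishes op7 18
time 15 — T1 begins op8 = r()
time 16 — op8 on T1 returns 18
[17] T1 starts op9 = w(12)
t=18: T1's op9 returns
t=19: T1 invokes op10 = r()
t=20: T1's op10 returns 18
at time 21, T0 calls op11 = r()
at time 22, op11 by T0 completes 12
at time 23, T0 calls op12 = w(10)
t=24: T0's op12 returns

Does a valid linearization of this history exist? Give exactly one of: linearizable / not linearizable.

cut after 13 events: linearizable; cut after 14 events (op7 responds, time 14): not linearizable
7 completed operations, 2 real-time-consistent orders — every register replay fails
take op1, op2, op3, op4, op5, op6, op7: step 7 already fails, because op7 r() → 18 cannot occur there
take op2, op1, op3, op4, op5, op6, op7: step 7 already fails, because op7 r() → 18 cannot occur there

not linearizable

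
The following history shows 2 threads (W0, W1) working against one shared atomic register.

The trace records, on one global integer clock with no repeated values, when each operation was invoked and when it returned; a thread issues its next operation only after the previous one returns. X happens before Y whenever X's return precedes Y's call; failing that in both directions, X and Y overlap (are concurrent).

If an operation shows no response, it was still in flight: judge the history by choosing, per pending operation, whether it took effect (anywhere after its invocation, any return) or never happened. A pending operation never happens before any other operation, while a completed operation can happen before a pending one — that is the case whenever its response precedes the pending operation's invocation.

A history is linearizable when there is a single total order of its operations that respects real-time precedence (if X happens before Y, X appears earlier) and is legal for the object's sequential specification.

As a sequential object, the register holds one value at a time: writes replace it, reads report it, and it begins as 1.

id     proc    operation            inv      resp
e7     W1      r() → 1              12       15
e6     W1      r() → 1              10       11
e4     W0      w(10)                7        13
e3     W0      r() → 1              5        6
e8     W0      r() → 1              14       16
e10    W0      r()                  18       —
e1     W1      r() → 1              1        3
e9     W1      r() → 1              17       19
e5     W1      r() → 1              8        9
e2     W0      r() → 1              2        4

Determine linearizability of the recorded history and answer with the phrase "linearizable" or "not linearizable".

not linearizable

the violation lands at event 16, e8's response at time 16: events 1..15 linearize, events 1..16 do not
all 14 real-time-respecting orders fail — 8 completed atomic register operations, no legal replay
sample order e1, e2, e3, e4, e5, e6, e7, e8 stalls at step 5 — e5 r() → 1 has no legal effect
sample order e1, e2, e3, e4, e5, e6, e8, e7 stalls at step 5 — e5 r() → 1 has no legal effect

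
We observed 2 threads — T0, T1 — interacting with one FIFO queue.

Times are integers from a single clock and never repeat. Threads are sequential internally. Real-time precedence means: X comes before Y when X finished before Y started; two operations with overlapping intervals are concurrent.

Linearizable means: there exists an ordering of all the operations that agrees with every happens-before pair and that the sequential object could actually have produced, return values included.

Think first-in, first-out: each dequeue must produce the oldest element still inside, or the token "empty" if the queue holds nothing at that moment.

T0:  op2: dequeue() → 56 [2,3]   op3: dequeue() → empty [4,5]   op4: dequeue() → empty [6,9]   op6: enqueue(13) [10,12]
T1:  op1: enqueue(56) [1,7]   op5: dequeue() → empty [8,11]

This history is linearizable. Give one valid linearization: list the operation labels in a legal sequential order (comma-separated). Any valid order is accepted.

1. op1 enqueue(56), leaving queue <56>
2. op2 dequeue() → 56, leaving queue <>
3. op3 dequeue() → empty, leaving queue <>
4. op4 dequeue() → empty, leaving queue <>
5. op5 dequeue() → empty, leaving queue <>
6. op6 enqueue(13), leaving queue <13>

op1, op2, op3, op4, op5, op6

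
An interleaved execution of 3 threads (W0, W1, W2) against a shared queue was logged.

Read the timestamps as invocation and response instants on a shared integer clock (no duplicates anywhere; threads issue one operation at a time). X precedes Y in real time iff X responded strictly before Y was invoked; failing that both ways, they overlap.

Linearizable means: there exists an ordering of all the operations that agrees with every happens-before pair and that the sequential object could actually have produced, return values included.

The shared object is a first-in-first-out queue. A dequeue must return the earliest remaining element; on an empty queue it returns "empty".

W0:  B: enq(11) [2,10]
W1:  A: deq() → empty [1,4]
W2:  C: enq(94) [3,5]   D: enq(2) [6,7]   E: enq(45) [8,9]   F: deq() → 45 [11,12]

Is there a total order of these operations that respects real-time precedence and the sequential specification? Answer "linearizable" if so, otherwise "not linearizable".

not linearizable

already the first 12 events (up to F's response at time 12) admit no linearization; the first 11 still do
6 completed operations, 10 real-time-consistent orders — every queue replay fails
e.g. A, B, C, D, E, F: illegal at step 6, since F deq() → 45 cannot apply there
e.g. A, C, B, D, E, F: illegal at step 6, since F deq() → 45 cannot apply there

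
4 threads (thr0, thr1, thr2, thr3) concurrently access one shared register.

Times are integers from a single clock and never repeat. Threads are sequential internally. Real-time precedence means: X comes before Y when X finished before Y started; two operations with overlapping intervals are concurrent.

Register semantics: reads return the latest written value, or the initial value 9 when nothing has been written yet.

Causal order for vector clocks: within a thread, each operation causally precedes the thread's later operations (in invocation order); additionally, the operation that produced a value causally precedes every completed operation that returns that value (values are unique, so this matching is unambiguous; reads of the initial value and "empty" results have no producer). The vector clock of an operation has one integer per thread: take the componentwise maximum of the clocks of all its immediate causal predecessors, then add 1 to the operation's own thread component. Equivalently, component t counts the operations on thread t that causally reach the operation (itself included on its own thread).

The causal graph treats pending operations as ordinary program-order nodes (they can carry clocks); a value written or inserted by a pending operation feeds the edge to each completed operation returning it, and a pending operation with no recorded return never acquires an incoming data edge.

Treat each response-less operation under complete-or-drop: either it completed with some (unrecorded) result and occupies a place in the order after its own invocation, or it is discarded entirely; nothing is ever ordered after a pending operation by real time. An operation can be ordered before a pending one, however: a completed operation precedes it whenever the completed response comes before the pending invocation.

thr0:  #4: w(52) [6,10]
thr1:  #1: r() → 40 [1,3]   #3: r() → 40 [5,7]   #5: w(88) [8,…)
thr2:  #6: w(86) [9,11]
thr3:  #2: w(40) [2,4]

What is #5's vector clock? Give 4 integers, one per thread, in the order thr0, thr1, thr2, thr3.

no predecessors for #2 (invoked 2): thr3 increments from zero → (0, 0, 0, 1)
no predecessors for #6 (invoked 9): thr2 increments from zero → (0, 0, 1, 0)
no predecessors for #4 (invoked 6): thr0 increments from zero → (1, 0, 0, 0)
#1 (invocation 1): componentwise max over VC(#2)=(0, 0, 0, 1), +1 at thr1, giving (0, 1, 0, 1)
#3 (invocation 5): componentwise max over VC(#1)=(0, 1, 0, 1), VC(#2)=(0, 0, 0, 1), +1 at thr1, giving (0, 2, 0, 1)
#5 (invocation 8): componentwise max over VC(#3)=(0, 2, 0, 1), +1 at thr1, giving (0, 3, 0, 1)
target: VC(#5) = (0, 3, 0, 1)

(0, 3, 0, 1)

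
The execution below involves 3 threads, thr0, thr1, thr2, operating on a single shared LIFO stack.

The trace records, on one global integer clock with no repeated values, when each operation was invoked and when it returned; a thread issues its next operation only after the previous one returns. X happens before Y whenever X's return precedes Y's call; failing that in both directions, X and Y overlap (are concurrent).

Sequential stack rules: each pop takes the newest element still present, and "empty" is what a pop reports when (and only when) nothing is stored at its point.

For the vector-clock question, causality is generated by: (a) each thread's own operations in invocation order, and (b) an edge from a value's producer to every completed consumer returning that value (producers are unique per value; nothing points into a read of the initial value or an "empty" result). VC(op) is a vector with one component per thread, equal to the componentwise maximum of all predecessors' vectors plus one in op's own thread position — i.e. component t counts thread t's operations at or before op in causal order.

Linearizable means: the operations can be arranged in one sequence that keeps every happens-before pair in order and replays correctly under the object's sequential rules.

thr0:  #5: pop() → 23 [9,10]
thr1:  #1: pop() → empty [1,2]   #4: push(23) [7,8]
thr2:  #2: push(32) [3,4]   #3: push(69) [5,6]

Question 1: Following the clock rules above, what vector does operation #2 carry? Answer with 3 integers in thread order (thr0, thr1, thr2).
no predecessors for #2 (invoked 3): thr2 increments from zero → (0, 0, 1)
no predecessors for #1 (invoked 1): thr1 increments from zero → (0, 1, 0)
VC(#3, invoked at 5): max of VC(#2)=(0, 0, 1), then +1 on thread thr2 → (0, 0, 2)
VC(#4, invoked at 7): max of VC(#1)=(0, 1, 0), then +1 on thread thr1 → (0, 2, 0)
VC(#5, invoked at 9): max of VC(#4)=(0, 2, 0), then +1 on thread thr0 → (1, 2, 0)
target: VC(#2) = (0, 0, 1)

(0, 0, 1)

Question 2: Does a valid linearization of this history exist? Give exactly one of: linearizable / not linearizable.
witness order: #1, #2, #3, #4, #5
1. #1 pop() → empty, leaving stack <>
2. #2 push(32), leaving stack <32>
3. #3 push(69), leaving stack <32,69>
4. #4 push(23), leaving stack <32,69,23>
5. #5 pop() → 23, leaving stack <32,69>

linearizable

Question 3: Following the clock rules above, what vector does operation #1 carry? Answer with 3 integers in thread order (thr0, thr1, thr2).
invoked at 3, #2 has no predecessors; its own thr2 bump gives (0, 0, 1)
invoked at 1, #1 has no predecessors; its own thr1 bump gives (0, 1, 0)
#3, invoked 5, takes VC(#2)=(0, 0, 1) under max, adds 1 for thr2 → (0, 0, 2)
#4, invoked 7, takes VC(#1)=(0, 1, 0) under max, adds 1 for thr1 → (0, 2, 0)
#5, invoked 9, takes VC(#4)=(0, 2, 0) under max, adds 1 for thr0 → (1, 2, 0)
target: VC(#1) = (0, 1, 0)

(0, 1, 0)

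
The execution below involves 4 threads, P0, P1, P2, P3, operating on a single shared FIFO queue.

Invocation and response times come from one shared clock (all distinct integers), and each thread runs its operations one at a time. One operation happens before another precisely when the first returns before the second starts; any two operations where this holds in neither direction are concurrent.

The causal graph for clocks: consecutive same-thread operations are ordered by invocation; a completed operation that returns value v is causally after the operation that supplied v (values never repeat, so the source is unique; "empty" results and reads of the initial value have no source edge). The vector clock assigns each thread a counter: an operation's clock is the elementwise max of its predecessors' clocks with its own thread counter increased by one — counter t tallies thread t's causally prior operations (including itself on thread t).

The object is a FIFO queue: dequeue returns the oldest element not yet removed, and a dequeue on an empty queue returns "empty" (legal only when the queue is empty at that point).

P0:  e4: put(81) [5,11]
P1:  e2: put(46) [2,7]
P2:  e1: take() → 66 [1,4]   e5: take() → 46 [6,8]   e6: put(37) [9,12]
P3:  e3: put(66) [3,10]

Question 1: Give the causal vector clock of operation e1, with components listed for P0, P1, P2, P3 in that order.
Answer: (0, 0, 1, 1)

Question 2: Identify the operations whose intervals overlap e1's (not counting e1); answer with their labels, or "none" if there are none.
Answer: e2, e3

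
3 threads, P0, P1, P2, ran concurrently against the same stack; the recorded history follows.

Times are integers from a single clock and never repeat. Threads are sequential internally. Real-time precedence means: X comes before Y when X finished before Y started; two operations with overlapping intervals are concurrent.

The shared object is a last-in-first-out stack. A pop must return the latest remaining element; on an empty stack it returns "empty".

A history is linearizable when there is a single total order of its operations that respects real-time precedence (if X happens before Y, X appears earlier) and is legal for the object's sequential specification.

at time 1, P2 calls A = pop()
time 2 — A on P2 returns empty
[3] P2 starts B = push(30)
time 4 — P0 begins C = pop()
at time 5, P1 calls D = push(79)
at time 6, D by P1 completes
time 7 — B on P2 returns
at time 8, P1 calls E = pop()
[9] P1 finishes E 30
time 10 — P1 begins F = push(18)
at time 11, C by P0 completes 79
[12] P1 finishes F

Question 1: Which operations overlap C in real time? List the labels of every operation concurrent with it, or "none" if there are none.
B, D, E, F

C spans [4,11]; an op avoiding the whole window 4..11 is ordered, any other is concurrent
A [1,2]: before
B [3,7]: concurrent
D [5,6]: concurrent
E [8,9]: concurrent
F [10,12]: concurrent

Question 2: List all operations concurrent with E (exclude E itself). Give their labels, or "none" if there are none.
C

overlap test against E [8,9]: concurrent iff the interval meets 8..9
A [1,2]: before
B [3,7]: before
C [4,11]: concurrent
D [5,6]: before
F [10,12]: after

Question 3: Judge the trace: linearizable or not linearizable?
linearizable

one valid linearization: A, B, D, C, E, F
1. A pop() → empty, leaving stack <>
2. B push(30), leaving stack <30>
3. D push(79), leaving stack <30,79>
4. C pop() → 79, leaving stack <30>
5. E pop() → 30, leaving stack <>
6. F push(18), leaving stack <18>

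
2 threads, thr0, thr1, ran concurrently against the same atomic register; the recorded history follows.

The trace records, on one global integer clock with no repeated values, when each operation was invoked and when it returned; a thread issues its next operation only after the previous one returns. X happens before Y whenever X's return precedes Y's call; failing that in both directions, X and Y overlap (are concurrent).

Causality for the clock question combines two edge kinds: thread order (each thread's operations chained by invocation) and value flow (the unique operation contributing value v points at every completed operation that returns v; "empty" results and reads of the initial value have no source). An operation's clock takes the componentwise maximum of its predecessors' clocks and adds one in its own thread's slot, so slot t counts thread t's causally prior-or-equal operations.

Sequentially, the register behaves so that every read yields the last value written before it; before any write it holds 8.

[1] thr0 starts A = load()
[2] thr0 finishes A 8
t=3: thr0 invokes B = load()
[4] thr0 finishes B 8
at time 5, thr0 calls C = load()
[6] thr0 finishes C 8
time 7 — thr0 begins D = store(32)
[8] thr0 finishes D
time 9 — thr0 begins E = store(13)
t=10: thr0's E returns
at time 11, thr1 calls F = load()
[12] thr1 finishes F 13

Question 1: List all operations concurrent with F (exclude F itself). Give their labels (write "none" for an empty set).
none

F spans [11,12]; an op avoiding the whole window 11..12 is ordered, any other is concurrent
A [1,2]: before
B [3,4]: before
C [5,6]: before
D [7,8]: before
E [9,10]: before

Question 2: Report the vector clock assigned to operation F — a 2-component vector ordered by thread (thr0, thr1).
(5, 1)

A, invoked 1, has no incoming edges; only thr0's bump applies → (1, 0)
B (invocation 3): componentwise max over VC(A)=(1, 0), +1 at thr0, giving (2, 0)
C (invocation 5): componentwise max over VC(B)=(2, 0), +1 at thr0, giving (3, 0)
D (invocation 7): componentwise max over VC(C)=(3, 0), +1 at thr0, giving (4, 0)
E (invocation 9): componentwise max over VC(D)=(4, 0), +1 at thr0, giving (5, 0)
F (invocation 11): componentwise max over VC(E)=(5, 0), +1 at thr1, giving (5, 1)
target: VC(F) = (5, 1)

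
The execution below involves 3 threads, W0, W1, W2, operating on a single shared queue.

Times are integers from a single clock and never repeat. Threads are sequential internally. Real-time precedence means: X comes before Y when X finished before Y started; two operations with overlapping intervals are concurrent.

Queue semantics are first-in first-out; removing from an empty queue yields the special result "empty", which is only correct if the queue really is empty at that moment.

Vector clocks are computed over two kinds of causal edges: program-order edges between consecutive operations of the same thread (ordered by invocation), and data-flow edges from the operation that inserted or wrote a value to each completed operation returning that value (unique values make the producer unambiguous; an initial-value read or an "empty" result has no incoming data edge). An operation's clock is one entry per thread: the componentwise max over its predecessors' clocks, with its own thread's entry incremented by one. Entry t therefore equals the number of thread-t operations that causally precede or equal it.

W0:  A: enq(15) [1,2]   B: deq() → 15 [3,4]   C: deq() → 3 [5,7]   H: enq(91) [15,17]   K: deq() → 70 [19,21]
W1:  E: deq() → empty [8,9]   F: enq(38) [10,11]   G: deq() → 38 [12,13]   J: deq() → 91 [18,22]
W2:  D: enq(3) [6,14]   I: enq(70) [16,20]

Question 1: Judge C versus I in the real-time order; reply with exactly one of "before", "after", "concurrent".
Answer: before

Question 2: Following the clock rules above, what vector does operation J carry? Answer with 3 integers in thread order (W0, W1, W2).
Answer: (4, 4, 1)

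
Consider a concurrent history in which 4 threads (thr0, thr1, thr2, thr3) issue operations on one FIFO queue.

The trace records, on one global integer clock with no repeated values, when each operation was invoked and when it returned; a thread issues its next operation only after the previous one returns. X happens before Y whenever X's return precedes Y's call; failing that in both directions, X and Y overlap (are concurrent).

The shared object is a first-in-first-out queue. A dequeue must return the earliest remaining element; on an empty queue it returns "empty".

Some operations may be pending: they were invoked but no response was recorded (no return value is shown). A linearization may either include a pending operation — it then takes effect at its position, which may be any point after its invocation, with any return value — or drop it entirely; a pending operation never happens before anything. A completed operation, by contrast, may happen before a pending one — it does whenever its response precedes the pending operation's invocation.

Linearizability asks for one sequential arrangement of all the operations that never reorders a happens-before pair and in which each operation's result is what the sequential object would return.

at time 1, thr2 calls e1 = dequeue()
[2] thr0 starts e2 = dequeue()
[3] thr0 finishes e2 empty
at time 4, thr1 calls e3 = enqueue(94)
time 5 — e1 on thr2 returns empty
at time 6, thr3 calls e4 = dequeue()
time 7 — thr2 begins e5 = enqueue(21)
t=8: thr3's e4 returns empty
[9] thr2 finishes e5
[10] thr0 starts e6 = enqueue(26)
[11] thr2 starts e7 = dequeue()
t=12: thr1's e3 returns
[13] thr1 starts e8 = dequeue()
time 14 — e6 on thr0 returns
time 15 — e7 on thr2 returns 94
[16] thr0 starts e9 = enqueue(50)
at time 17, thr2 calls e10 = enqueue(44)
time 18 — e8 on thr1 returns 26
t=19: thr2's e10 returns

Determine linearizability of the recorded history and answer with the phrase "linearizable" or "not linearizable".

cut after 17 events: linearizable; cut after 18 events (e8 responds, time 18): not linearizable
no legal order exists: 108 real-time-consistent candidates over 8 completed FIFO queue operations, all rejected
no completion choice of the 2 pending operations (e9, e10) rescues it — every subset was tried
sample order e1, e2, e3, e4, e5, e6, e7, e8 (pending dropped) stalls at step 4 — e4 dequeue() → empty has no legal effect
sample order e1, e2, e3, e4, e5, e6, e8, e7 (pending dropped) stalls at step 4 — e4 dequeue() → empty has no legal effect

not linearizable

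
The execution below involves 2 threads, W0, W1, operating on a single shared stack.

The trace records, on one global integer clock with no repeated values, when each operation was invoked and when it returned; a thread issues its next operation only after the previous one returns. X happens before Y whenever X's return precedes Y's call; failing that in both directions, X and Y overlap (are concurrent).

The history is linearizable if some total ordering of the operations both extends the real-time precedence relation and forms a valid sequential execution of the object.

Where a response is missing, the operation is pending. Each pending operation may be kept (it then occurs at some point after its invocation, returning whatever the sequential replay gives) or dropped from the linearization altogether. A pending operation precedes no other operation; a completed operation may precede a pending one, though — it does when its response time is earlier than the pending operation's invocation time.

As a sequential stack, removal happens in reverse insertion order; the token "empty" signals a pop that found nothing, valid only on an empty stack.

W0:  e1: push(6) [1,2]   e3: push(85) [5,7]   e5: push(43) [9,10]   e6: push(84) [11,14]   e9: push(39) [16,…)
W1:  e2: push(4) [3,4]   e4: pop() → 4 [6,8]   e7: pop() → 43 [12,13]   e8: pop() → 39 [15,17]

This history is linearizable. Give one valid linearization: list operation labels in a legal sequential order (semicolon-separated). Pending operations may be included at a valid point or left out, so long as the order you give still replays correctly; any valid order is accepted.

step 1: e1 push(6) — stack <6>
step 2: e2 push(4) — stack <6,4>
step 3: e4 pop() → 4 — stack <6>
step 4: e3 push(85) — stack <6,85>
step 5: e5 push(43) — stack <6,85,43>
step 6: e7 pop() → 43 — stack <6,85>
step 7: e6 push(84) — stack <6,85,84>
step 8: e9 push(39) (pending, included) — stack <6,85,84,39>
step 9: e8 pop() → 39 — stack <6,85,84>

e1; e2; e4; e3; e5; e7; e6; e9; e8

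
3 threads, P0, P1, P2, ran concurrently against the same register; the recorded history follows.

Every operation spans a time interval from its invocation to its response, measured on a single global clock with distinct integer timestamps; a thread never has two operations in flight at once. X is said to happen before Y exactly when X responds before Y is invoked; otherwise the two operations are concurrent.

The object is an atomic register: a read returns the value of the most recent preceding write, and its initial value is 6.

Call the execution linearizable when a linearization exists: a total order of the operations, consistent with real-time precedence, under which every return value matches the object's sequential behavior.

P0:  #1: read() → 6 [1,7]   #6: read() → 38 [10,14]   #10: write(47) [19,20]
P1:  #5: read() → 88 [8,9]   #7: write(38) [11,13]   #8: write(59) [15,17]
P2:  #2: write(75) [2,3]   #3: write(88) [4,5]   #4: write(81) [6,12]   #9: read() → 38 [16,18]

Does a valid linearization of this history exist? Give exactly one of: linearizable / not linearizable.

a witness: #1, #2, #3, #5, #4, #7, #6, #9, #8, #10
step 1: #1 read() → 6 — value 6
step 2: #2 write(75) — value 75
step 3: #3 write(88) — value 88
step 4: #5 read() → 88 — value 88
step 5: #4 write(81) — value 81
step 6: #7 write(38) — value 38
step 7: #6 read() → 38 — value 38
step 8: #9 read() → 38 — value 38
step 9: #8 write(59) — value 59
step 10: #10 write(47) — value 47

linearizable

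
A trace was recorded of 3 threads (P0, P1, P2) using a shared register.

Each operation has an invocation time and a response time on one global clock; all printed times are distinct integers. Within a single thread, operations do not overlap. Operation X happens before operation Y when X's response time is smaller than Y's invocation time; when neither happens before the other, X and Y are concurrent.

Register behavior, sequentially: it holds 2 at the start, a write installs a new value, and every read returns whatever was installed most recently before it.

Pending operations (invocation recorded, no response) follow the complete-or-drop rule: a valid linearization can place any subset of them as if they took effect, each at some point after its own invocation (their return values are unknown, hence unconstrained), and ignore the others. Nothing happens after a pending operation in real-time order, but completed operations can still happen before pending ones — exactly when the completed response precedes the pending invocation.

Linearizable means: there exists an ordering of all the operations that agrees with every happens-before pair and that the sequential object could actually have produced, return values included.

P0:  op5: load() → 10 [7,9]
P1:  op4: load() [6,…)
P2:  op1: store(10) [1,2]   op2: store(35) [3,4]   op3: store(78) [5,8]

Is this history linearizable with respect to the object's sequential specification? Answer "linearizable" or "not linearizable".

not linearizable

through event 8 a valid linearization exists; event 9 (op5 responding at time 9) ends that
no legal order exists: 2 real-time-consistent candidates over 4 completed register operations, all rejected
no escape via the 1 pending operation (op4): every completion choice fails
e.g. op1, op2, op3, op5 (pending dropped): illegal at step 4, since op5 load() → 10 cannot apply there
e.g. op1, op2, op5, op3 (pending dropped): illegal at step 3, since op5 load() → 10 cannot apply there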